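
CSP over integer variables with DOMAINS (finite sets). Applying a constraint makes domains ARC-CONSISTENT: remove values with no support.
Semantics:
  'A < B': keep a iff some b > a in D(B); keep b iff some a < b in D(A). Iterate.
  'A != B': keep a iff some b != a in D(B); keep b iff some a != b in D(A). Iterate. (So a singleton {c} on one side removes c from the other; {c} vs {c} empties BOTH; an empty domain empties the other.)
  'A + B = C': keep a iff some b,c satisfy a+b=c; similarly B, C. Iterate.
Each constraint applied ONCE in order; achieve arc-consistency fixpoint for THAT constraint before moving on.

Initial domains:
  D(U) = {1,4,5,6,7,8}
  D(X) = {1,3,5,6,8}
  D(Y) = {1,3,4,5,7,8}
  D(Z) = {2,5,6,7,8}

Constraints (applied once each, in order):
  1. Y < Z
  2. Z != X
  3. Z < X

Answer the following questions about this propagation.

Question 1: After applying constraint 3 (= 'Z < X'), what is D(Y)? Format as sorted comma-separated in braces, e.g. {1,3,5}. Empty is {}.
Answer: {1,3,4,5,7}

Derivation:
Constraint 1 (Y < Z) on D(Y)={1,3,4,5,7,8} D(Z)={2,5,6,7,8}: Y {1,3,4,5,7,8}->{1,3,4,5,7}
Constraint 2 (Z != X) on D(Z)={2,5,6,7,8} D(X)={1,3,5,6,8}: no change
Constraint 3 (Z < X) on D(Z)={2,5,6,7,8} D(X)={1,3,5,6,8}: Z {2,5,6,7,8}->{2,5,6,7}; X {1,3,5,6,8}->{3,5,6,8}
So after constraint 3: D(Y) = {1,3,4,5,7}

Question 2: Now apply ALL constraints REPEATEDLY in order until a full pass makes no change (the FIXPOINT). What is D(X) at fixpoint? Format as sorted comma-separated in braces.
pass 0 (initial): D(X)={1,3,5,6,8}
pass 1: X {1,3,5,6,8}->{3,5,6,8}; Y {1,3,4,5,7,8}->{1,3,4,5,7}; Z {2,5,6,7,8}->{2,5,6,7}
pass 2: Y {1,3,4,5,7}->{1,3,4,5}
pass 3: no change
Fixpoint after 3 passes: D(X) = {3,5,6,8}

Answer: {3,5,6,8}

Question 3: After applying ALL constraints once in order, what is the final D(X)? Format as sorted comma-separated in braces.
Constraint 1 (Y < Z) on D(Y)={1,3,4,5,7,8} D(Z)={2,5,6,7,8}: Y {1,3,4,5,7,8}->{1,3,4,5,7}
Constraint 2 (Z != X) on D(Z)={2,5,6,7,8} D(X)={1,3,5,6,8}: no change
Constraint 3 (Z < X) on D(Z)={2,5,6,7,8} D(X)={1,3,5,6,8}: Z {2,5,6,7,8}->{2,5,6,7}; X {1,3,5,6,8}->{3,5,6,8}
So after all 3 constraints: D(X) = {3,5,6,8}

Answer: {3,5,6,8}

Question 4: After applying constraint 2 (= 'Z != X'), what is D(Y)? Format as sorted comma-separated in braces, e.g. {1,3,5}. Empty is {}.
Answer: {1,3,4,5,7}

Derivation:
Constraint 1 (Y < Z) on D(Y)={1,3,4,5,7,8} D(Z)={2,5,6,7,8}: Y {1,3,4,5,7,8}->{1,3,4,5,7}
Constraint 2 (Z != X) on D(Z)={2,5,6,7,8} D(X)={1,3,5,6,8}: no change
So after constraint 2: D(Y) = {1,3,4,5,7}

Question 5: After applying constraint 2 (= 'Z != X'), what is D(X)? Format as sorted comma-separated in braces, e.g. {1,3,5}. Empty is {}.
Constraint 1 (Y < Z) on D(Y)={1,3,4,5,7,8} D(Z)={2,5,6,7,8}: Y {1,3,4,5,7,8}->{1,3,4,5,7}
Constraint 2 (Z != X) on D(Z)={2,5,6,7,8} D(X)={1,3,5,6,8}: no change
So after constraint 2: D(X) = {1,3,5,6,8}

Answer: {1,3,5,6,8}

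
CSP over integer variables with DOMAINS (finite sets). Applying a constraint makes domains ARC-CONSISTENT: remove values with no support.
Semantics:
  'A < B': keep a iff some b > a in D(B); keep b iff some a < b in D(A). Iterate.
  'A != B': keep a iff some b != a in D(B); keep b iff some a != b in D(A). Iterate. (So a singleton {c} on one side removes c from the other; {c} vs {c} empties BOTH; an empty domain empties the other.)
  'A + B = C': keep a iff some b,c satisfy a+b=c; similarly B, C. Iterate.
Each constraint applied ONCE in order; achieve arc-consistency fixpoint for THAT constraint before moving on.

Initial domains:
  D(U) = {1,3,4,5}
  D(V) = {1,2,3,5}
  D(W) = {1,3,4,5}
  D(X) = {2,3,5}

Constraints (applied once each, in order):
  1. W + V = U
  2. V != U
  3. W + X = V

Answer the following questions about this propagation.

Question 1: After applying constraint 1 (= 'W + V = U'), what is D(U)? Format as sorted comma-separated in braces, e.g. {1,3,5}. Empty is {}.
Constraint 1 (W + V = U) on D(W)={1,3,4,5} D(V)={1,2,3,5} D(U)={1,3,4,5}: W {1,3,4,5}->{1,3,4}; V {1,2,3,5}->{1,2,3}; U {1,3,4,5}->{3,4,5}
So after constraint 1: D(U) = {3,4,5}

Answer: {3,4,5}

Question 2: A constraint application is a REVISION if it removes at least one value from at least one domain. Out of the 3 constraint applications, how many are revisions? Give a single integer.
Answer: 2

Derivation:
Constraint 1 (W + V = U) on D(W)={1,3,4,5} D(V)={1,2,3,5} D(U)={1,3,4,5}: W {1,3,4,5}->{1,3,4}; V {1,2,3,5}->{1,2,3}; U {1,3,4,5}->{3,4,5} => REVISION
Constraint 2 (V != U) on D(V)={1,2,3} D(U)={3,4,5}: no change => not a revision
Constraint 3 (W + X = V) on D(W)={1,3,4} D(X)={2,3,5} D(V)={1,2,3}: W {1,3,4}->{1}; X {2,3,5}->{2}; V {1,2,3}->{3} => REVISION
Total revisions = 2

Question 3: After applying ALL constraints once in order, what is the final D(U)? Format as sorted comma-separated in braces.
Answer: {3,4,5}

Derivation:
Constraint 1 (W + V = U) on D(W)={1,3,4,5} D(V)={1,2,3,5} D(U)={1,3,4,5}: W {1,3,4,5}->{1,3,4}; V {1,2,3,5}->{1,2,3}; U {1,3,4,5}->{3,4,5}
Constraint 2 (V != U) on D(V)={1,2,3} D(U)={3,4,5}: no change
Constraint 3 (W + X = V) on D(W)={1,3,4} D(X)={2,3,5} D(V)={1,2,3}: W {1,3,4}->{1}; X {2,3,5}->{2}; V {1,2,3}->{3}
So after all 3 constraints: D(U) = {3,4,5}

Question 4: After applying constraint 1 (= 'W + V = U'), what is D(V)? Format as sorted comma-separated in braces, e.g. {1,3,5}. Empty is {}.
Answer: {1,2,3}

Derivation:
Constraint 1 (W + V = U) on D(W)={1,3,4,5} D(V)={1,2,3,5} D(U)={1,3,4,5}: W {1,3,4,5}->{1,3,4}; V {1,2,3,5}->{1,2,3}; U {1,3,4,5}->{3,4,5}
So after constraint 1: D(V) = {1,2,3}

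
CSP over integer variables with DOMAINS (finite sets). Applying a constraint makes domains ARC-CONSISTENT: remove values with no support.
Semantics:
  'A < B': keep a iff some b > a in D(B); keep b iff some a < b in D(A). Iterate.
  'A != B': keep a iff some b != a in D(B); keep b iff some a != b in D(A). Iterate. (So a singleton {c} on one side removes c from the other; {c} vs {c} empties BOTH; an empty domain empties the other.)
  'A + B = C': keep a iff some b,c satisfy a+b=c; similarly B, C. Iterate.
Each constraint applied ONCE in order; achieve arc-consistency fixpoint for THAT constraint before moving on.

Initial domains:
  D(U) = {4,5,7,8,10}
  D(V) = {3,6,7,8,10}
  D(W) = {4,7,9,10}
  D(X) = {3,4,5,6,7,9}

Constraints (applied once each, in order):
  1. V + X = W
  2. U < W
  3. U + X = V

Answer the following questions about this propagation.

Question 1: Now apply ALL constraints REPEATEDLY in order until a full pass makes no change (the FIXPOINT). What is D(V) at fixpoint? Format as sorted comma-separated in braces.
Answer: {7}

Derivation:
pass 0 (initial): D(V)={3,6,7,8,10}
pass 1: U {4,5,7,8,10}->{4}; V {3,6,7,8,10}->{7}; W {4,7,9,10}->{7,9,10}; X {3,4,5,6,7,9}->{3}
pass 2: W {7,9,10}->{10}
pass 3: no change
Fixpoint after 3 passes: D(V) = {7}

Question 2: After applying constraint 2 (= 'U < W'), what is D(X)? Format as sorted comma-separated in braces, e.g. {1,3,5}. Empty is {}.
Answer: {3,4,6,7}

Derivation:
Constraint 1 (V + X = W) on D(V)={3,6,7,8,10} D(X)={3,4,5,6,7,9} D(W)={4,7,9,10}: V {3,6,7,8,10}->{3,6,7}; X {3,4,5,6,7,9}->{3,4,6,7}; W {4,7,9,10}->{7,9,10}
Constraint 2 (U < W) on D(U)={4,5,7,8,10} D(W)={7,9,10}: U {4,5,7,8,10}->{4,5,7,8}
So after constraint 2: D(X) = {3,4,6,7}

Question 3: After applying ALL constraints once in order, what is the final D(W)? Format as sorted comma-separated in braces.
Constraint 1 (V + X = W) on D(V)={3,6,7,8,10} D(X)={3,4,5,6,7,9} D(W)={4,7,9,10}: V {3,6,7,8,10}->{3,6,7}; X {3,4,5,6,7,9}->{3,4,6,7}; W {4,7,9,10}->{7,9,10}
Constraint 2 (U < W) on D(U)={4,5,7,8,10} D(W)={7,9,10}: U {4,5,7,8,10}->{4,5,7,8}
Constraint 3 (U + X = V) on D(U)={4,5,7,8} D(X)={3,4,6,7} D(V)={3,6,7}: U {4,5,7,8}->{4}; X {3,4,6,7}->{3}; V {3,6,7}->{7}
So after all 3 constraints: D(W) = {7,9,10}

Answer: {7,9,10}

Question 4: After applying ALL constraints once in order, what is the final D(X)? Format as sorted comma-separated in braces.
Constraint 1 (V + X = W) on D(V)={3,6,7,8,10} D(X)={3,4,5,6,7,9} D(W)={4,7,9,10}: V {3,6,7,8,10}->{3,6,7}; X {3,4,5,6,7,9}->{3,4,6,7}; W {4,7,9,10}->{7,9,10}
Constraint 2 (U < W) on D(U)={4,5,7,8,10} D(W)={7,9,10}: U {4,5,7,8,10}->{4,5,7,8}
Constraint 3 (U + X = V) on D(U)={4,5,7,8} D(X)={3,4,6,7} D(V)={3,6,7}: U {4,5,7,8}->{4}; X {3,4,6,7}->{3}; V {3,6,7}->{7}
So after all 3 constraints: D(X) = {3}

Answer: {3}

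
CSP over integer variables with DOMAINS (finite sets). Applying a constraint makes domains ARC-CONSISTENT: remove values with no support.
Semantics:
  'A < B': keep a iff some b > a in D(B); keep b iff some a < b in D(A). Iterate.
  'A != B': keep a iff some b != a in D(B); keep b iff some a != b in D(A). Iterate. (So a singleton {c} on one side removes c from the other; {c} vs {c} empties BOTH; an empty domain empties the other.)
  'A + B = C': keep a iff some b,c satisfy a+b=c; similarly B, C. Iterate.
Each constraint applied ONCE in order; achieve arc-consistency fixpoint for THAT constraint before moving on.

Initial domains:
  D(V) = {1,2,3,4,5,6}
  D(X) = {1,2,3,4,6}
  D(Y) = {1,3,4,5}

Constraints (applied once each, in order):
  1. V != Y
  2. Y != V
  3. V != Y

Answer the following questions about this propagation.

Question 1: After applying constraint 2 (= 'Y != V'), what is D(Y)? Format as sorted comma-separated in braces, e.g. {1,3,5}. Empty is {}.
Answer: {1,3,4,5}

Derivation:
Constraint 1 (V != Y) on D(V)={1,2,3,4,5,6} D(Y)={1,3,4,5}: no change
Constraint 2 (Y != V) on D(Y)={1,3,4,5} D(V)={1,2,3,4,5,6}: no change
So after constraint 2: D(Y) = {1,3,4,5}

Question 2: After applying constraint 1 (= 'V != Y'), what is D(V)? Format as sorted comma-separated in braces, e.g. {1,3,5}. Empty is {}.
Constraint 1 (V != Y) on D(V)={1,2,3,4,5,6} D(Y)={1,3,4,5}: no change
So after constraint 1: D(V) = {1,2,3,4,5,6}

Answer: {1,2,3,4,5,6}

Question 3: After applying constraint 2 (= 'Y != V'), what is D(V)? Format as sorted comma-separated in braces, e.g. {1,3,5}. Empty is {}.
Constraint 1 (V != Y) on D(V)={1,2,3,4,5,6} D(Y)={1,3,4,5}: no change
Constraint 2 (Y != V) on D(Y)={1,3,4,5} D(V)={1,2,3,4,5,6}: no change
So after constraint 2: D(V) = {1,2,3,4,5,6}

Answer: {1,2,3,4,5,6}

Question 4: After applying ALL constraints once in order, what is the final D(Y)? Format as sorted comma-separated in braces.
Answer: {1,3,4,5}

Derivation:
Constraint 1 (V != Y) on D(V)={1,2,3,4,5,6} D(Y)={1,3,4,5}: no change
Constraint 2 (Y != V) on D(Y)={1,3,4,5} D(V)={1,2,3,4,5,6}: no change
Constraint 3 (V != Y) on D(V)={1,2,3,4,5,6} D(Y)={1,3,4,5}: no change
So after all 3 constraints: D(Y) = {1,3,4,5}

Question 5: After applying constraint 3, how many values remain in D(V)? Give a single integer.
Constraint 1 (V != Y) on D(V)={1,2,3,4,5,6} D(Y)={1,3,4,5}: no change
Constraint 2 (Y != V) on D(Y)={1,3,4,5} D(V)={1,2,3,4,5,6}: no change
Constraint 3 (V != Y) on D(V)={1,2,3,4,5,6} D(Y)={1,3,4,5}: no change
So after constraint 3: D(V)={1,2,3,4,5,6}, size = 6

Answer: 6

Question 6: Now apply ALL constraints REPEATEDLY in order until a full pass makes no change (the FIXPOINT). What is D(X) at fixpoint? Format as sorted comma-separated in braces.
pass 0 (initial): D(X)={1,2,3,4,6}
pass 1: no change
Fixpoint after 1 passes: D(X) = {1,2,3,4,6}

Answer: {1,2,3,4,6}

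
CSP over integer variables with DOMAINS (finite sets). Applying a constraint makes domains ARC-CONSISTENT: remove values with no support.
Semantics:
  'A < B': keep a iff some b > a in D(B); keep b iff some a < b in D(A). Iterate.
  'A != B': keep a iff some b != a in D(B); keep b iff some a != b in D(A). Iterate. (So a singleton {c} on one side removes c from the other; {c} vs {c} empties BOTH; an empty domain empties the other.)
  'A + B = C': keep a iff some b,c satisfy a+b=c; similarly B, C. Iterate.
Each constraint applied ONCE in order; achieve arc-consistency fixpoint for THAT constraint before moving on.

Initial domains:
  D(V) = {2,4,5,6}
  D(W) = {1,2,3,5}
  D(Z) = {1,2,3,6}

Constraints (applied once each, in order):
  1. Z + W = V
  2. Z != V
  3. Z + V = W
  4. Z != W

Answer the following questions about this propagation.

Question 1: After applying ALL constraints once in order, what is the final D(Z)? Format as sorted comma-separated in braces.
Answer: {1,3}

Derivation:
Constraint 1 (Z + W = V) on D(Z)={1,2,3,6} D(W)={1,2,3,5} D(V)={2,4,5,6}: Z {1,2,3,6}->{1,2,3}
Constraint 2 (Z != V) on D(Z)={1,2,3} D(V)={2,4,5,6}: no change
Constraint 3 (Z + V = W) on D(Z)={1,2,3} D(V)={2,4,5,6} D(W)={1,2,3,5}: Z {1,2,3}->{1,3}; V {2,4,5,6}->{2,4}; W {1,2,3,5}->{3,5}
Constraint 4 (Z != W) on D(Z)={1,3} D(W)={3,5}: no change
So after all 4 constraints: D(Z) = {1,3}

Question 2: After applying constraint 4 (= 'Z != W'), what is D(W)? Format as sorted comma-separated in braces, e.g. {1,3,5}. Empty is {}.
Answer: {3,5}

Derivation:
Constraint 1 (Z + W = V) on D(Z)={1,2,3,6} D(W)={1,2,3,5} D(V)={2,4,5,6}: Z {1,2,3,6}->{1,2,3}
Constraint 2 (Z != V) on D(Z)={1,2,3} D(V)={2,4,5,6}: no change
Constraint 3 (Z + V = W) on D(Z)={1,2,3} D(V)={2,4,5,6} D(W)={1,2,3,5}: Z {1,2,3}->{1,3}; V {2,4,5,6}->{2,4}; W {1,2,3,5}->{3,5}
Constraint 4 (Z != W) on D(Z)={1,3} D(W)={3,5}: no change
So after constraint 4: D(W) = {3,5}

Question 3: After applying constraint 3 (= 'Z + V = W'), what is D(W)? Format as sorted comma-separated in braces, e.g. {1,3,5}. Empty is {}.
Answer: {3,5}

Derivation:
Constraint 1 (Z + W = V) on D(Z)={1,2,3,6} D(W)={1,2,3,5} D(V)={2,4,5,6}: Z {1,2,3,6}->{1,2,3}
Constraint 2 (Z != V) on D(Z)={1,2,3} D(V)={2,4,5,6}: no change
Constraint 3 (Z + V = W) on D(Z)={1,2,3} D(V)={2,4,5,6} D(W)={1,2,3,5}: Z {1,2,3}->{1,3}; V {2,4,5,6}->{2,4}; W {1,2,3,5}->{3,5}
So after constraint 3: D(W) = {3,5}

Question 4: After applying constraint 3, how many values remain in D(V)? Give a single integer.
Answer: 2

Derivation:
Constraint 1 (Z + W = V) on D(Z)={1,2,3,6} D(W)={1,2,3,5} D(V)={2,4,5,6}: Z {1,2,3,6}->{1,2,3}
Constraint 2 (Z != V) on D(Z)={1,2,3} D(V)={2,4,5,6}: no change
Constraint 3 (Z + V = W) on D(Z)={1,2,3} D(V)={2,4,5,6} D(W)={1,2,3,5}: Z {1,2,3}->{1,3}; V {2,4,5,6}->{2,4}; W {1,2,3,5}->{3,5}
So after constraint 3: D(V)={2,4}, size = 2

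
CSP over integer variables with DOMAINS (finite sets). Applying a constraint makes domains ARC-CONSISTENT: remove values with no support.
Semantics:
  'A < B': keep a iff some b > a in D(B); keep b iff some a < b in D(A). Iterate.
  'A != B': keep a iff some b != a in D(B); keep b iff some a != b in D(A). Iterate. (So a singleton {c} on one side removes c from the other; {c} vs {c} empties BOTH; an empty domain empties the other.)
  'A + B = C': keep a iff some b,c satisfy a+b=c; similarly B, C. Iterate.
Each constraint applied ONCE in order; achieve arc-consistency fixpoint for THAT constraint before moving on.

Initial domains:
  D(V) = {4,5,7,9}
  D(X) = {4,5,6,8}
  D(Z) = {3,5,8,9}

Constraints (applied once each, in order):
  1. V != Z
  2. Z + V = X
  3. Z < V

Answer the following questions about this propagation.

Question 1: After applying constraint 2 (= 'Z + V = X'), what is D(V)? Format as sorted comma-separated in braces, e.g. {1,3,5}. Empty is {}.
Constraint 1 (V != Z) on D(V)={4,5,7,9} D(Z)={3,5,8,9}: no change
Constraint 2 (Z + V = X) on D(Z)={3,5,8,9} D(V)={4,5,7,9} D(X)={4,5,6,8}: Z {3,5,8,9}->{3}; V {4,5,7,9}->{5}; X {4,5,6,8}->{8}
So after constraint 2: D(V) = {5}

Answer: {5}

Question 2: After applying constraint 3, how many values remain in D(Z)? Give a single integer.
Constraint 1 (V != Z) on D(V)={4,5,7,9} D(Z)={3,5,8,9}: no change
Constraint 2 (Z + V = X) on D(Z)={3,5,8,9} D(V)={4,5,7,9} D(X)={4,5,6,8}: Z {3,5,8,9}->{3}; V {4,5,7,9}->{5}; X {4,5,6,8}->{8}
Constraint 3 (Z < V) on D(Z)={3} D(V)={5}: no change
So after constraint 3: D(Z)={3}, size = 1

Answer: 1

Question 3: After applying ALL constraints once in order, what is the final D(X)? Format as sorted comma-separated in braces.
Constraint 1 (V != Z) on D(V)={4,5,7,9} D(Z)={3,5,8,9}: no change
Constraint 2 (Z + V = X) on D(Z)={3,5,8,9} D(V)={4,5,7,9} D(X)={4,5,6,8}: Z {3,5,8,9}->{3}; V {4,5,7,9}->{5}; X {4,5,6,8}->{8}
Constraint 3 (Z < V) on D(Z)={3} D(V)={5}: no change
So after all 3 constraints: D(X) = {8}

Answer: {8}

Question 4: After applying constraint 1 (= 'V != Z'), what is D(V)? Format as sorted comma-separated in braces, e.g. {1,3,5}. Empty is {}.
Answer: {4,5,7,9}

Derivation:
Constraint 1 (V != Z) on D(V)={4,5,7,9} D(Z)={3,5,8,9}: no change
So after constraint 1: D(V) = {4,5,7,9}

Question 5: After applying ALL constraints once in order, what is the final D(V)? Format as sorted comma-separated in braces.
Constraint 1 (V != Z) on D(V)={4,5,7,9} D(Z)={3,5,8,9}: no change
Constraint 2 (Z + V = X) on D(Z)={3,5,8,9} D(V)={4,5,7,9} D(X)={4,5,6,8}: Z {3,5,8,9}->{3}; V {4,5,7,9}->{5}; X {4,5,6,8}->{8}
Constraint 3 (Z < V) on D(Z)={3} D(V)={5}: no change
So after all 3 constraints: D(V) = {5}

Answer: {5}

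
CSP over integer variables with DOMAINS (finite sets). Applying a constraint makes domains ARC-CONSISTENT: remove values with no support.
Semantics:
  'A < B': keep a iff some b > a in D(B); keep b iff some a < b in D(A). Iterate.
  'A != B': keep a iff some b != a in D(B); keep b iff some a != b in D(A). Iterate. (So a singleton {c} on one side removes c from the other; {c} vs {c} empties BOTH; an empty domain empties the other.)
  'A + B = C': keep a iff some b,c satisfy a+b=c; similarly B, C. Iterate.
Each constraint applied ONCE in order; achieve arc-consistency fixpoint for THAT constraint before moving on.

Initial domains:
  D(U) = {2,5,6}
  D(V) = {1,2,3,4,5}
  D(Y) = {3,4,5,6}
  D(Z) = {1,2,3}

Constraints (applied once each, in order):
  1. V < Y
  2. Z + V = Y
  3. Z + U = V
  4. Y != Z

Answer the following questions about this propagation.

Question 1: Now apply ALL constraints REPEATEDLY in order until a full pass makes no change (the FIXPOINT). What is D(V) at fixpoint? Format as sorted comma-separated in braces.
Answer: {3,4,5}

Derivation:
pass 0 (initial): D(V)={1,2,3,4,5}
pass 1: U {2,5,6}->{2}; V {1,2,3,4,5}->{3,4,5}
pass 2: Y {3,4,5,6}->{4,5,6}
pass 3: no change
Fixpoint after 3 passes: D(V) = {3,4,5}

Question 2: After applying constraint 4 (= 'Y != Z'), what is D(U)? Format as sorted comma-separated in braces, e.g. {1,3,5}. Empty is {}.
Constraint 1 (V < Y) on D(V)={1,2,3,4,5} D(Y)={3,4,5,6}: no change
Constraint 2 (Z + V = Y) on D(Z)={1,2,3} D(V)={1,2,3,4,5} D(Y)={3,4,5,6}: no change
Constraint 3 (Z + U = V) on D(Z)={1,2,3} D(U)={2,5,6} D(V)={1,2,3,4,5}: U {2,5,6}->{2}; V {1,2,3,4,5}->{3,4,5}
Constraint 4 (Y != Z) on D(Y)={3,4,5,6} D(Z)={1,2,3}: no change
So after constraint 4: D(U) = {2}

Answer: {2}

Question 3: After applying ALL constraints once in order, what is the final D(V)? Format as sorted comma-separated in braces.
Constraint 1 (V < Y) on D(V)={1,2,3,4,5} D(Y)={3,4,5,6}: no change
Constraint 2 (Z + V = Y) on D(Z)={1,2,3} D(V)={1,2,3,4,5} D(Y)={3,4,5,6}: no change
Constraint 3 (Z + U = V) on D(Z)={1,2,3} D(U)={2,5,6} D(V)={1,2,3,4,5}: U {2,5,6}->{2}; V {1,2,3,4,5}->{3,4,5}
Constraint 4 (Y != Z) on D(Y)={3,4,5,6} D(Z)={1,2,3}: no change
So after all 4 constraints: D(V) = {3,4,5}

Answer: {3,4,5}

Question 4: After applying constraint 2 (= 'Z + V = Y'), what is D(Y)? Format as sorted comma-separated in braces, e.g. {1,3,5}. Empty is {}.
Answer: {3,4,5,6}

Derivation:
Constraint 1 (V < Y) on D(V)={1,2,3,4,5} D(Y)={3,4,5,6}: no change
Constraint 2 (Z + V = Y) on D(Z)={1,2,3} D(V)={1,2,3,4,5} D(Y)={3,4,5,6}: no change
So after constraint 2: D(Y) = {3,4,5,6}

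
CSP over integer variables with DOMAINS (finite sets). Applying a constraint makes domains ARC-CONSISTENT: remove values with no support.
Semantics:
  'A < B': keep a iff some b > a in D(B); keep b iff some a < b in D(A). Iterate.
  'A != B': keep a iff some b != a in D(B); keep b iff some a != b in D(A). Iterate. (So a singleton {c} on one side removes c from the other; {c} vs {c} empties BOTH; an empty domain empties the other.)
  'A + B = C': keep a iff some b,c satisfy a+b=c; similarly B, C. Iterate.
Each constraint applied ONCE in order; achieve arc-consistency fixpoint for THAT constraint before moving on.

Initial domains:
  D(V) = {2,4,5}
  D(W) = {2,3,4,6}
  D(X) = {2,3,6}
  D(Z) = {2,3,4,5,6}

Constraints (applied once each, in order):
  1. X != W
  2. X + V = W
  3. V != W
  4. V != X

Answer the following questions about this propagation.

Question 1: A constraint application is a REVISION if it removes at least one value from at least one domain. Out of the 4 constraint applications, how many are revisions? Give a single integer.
Constraint 1 (X != W) on D(X)={2,3,6} D(W)={2,3,4,6}: no change => not a revision
Constraint 2 (X + V = W) on D(X)={2,3,6} D(V)={2,4,5} D(W)={2,3,4,6}: X {2,3,6}->{2}; V {2,4,5}->{2,4}; W {2,3,4,6}->{4,6} => REVISION
Constraint 3 (V != W) on D(V)={2,4} D(W)={4,6}: no change => not a revision
Constraint 4 (V != X) on D(V)={2,4} D(X)={2}: V {2,4}->{4} => REVISION
Total revisions = 2

Answer: 2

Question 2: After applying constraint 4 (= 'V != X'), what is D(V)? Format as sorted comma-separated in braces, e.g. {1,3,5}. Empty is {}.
Answer: {4}

Derivation:
Constraint 1 (X != W) on D(X)={2,3,6} D(W)={2,3,4,6}: no change
Constraint 2 (X + V = W) on D(X)={2,3,6} D(V)={2,4,5} D(W)={2,3,4,6}: X {2,3,6}->{2}; V {2,4,5}->{2,4}; W {2,3,4,6}->{4,6}
Constraint 3 (V != W) on D(V)={2,4} D(W)={4,6}: no change
Constraint 4 (V != X) on D(V)={2,4} D(X)={2}: V {2,4}->{4}
So after constraint 4: D(V) = {4}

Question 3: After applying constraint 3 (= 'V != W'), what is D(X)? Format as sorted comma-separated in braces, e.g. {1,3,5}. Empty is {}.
Answer: {2}

Derivation:
Constraint 1 (X != W) on D(X)={2,3,6} D(W)={2,3,4,6}: no change
Constraint 2 (X + V = W) on D(X)={2,3,6} D(V)={2,4,5} D(W)={2,3,4,6}: X {2,3,6}->{2}; V {2,4,5}->{2,4}; W {2,3,4,6}->{4,6}
Constraint 3 (V != W) on D(V)={2,4} D(W)={4,6}: no change
So after constraint 3: D(X) = {2}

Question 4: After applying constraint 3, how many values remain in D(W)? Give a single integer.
Constraint 1 (X != W) on D(X)={2,3,6} D(W)={2,3,4,6}: no change
Constraint 2 (X + V = W) on D(X)={2,3,6} D(V)={2,4,5} D(W)={2,3,4,6}: X {2,3,6}->{2}; V {2,4,5}->{2,4}; W {2,3,4,6}->{4,6}
Constraint 3 (V != W) on D(V)={2,4} D(W)={4,6}: no change
So after constraint 3: D(W)={4,6}, size = 2

Answer: 2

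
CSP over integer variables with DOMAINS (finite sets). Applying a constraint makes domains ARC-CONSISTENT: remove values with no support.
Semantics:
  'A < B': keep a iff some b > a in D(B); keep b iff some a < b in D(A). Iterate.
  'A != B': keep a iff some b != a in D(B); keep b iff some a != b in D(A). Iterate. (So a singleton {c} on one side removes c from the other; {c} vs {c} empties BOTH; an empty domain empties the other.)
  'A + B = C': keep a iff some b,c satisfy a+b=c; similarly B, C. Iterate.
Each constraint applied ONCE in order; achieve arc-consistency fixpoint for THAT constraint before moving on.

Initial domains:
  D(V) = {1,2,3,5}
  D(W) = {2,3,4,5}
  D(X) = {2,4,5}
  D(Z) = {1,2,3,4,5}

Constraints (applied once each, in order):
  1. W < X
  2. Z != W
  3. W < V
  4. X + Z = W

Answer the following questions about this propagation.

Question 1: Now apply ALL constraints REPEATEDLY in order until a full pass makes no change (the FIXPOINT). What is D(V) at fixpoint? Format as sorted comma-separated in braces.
Answer: {}

Derivation:
pass 0 (initial): D(V)={1,2,3,5}
pass 1: V {1,2,3,5}->{3,5}; W {2,3,4,5}->{}; X {2,4,5}->{}; Z {1,2,3,4,5}->{}
pass 2: V {3,5}->{}
pass 3: no change
Fixpoint after 3 passes: D(V) = {}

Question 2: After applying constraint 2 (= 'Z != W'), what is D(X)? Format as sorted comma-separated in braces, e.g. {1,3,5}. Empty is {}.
Answer: {4,5}

Derivation:
Constraint 1 (W < X) on D(W)={2,3,4,5} D(X)={2,4,5}: W {2,3,4,5}->{2,3,4}; X {2,4,5}->{4,5}
Constraint 2 (Z != W) on D(Z)={1,2,3,4,5} D(W)={2,3,4}: no change
So after constraint 2: D(X) = {4,5}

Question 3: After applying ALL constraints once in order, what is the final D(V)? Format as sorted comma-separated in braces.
Answer: {3,5}

Derivation:
Constraint 1 (W < X) on D(W)={2,3,4,5} D(X)={2,4,5}: W {2,3,4,5}->{2,3,4}; X {2,4,5}->{4,5}
Constraint 2 (Z != W) on D(Z)={1,2,3,4,5} D(W)={2,3,4}: no change
Constraint 3 (W < V) on D(W)={2,3,4} D(V)={1,2,3,5}: V {1,2,3,5}->{3,5}
Constraint 4 (X + Z = W) on D(X)={4,5} D(Z)={1,2,3,4,5} D(W)={2,3,4}: X {4,5}->{}; Z {1,2,3,4,5}->{}; W {2,3,4}->{}
So after all 4 constraints: D(V) = {3,5}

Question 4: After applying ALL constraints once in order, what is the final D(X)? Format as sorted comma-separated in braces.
Answer: {}

Derivation:
Constraint 1 (W < X) on D(W)={2,3,4,5} D(X)={2,4,5}: W {2,3,4,5}->{2,3,4}; X {2,4,5}->{4,5}
Constraint 2 (Z != W) on D(Z)={1,2,3,4,5} D(W)={2,3,4}: no change
Constraint 3 (W < V) on D(W)={2,3,4} D(V)={1,2,3,5}: V {1,2,3,5}->{3,5}
Constraint 4 (X + Z = W) on D(X)={4,5} D(Z)={1,2,3,4,5} D(W)={2,3,4}: X {4,5}->{}; Z {1,2,3,4,5}->{}; W {2,3,4}->{}
So after all 4 constraints: D(X) = {}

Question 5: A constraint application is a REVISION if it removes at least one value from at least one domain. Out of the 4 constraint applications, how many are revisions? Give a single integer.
Answer: 3

Derivation:
Constraint 1 (W < X) on D(W)={2,3,4,5} D(X)={2,4,5}: W {2,3,4,5}->{2,3,4}; X {2,4,5}->{4,5} => REVISION
Constraint 2 (Z != W) on D(Z)={1,2,3,4,5} D(W)={2,3,4}: no change => not a revision
Constraint 3 (W < V) on D(W)={2,3,4} D(V)={1,2,3,5}: V {1,2,3,5}->{3,5} => REVISION
Constraint 4 (X + Z = W) on D(X)={4,5} D(Z)={1,2,3,4,5} D(W)={2,3,4}: X {4,5}->{}; Z {1,2,3,4,5}->{}; W {2,3,4}->{} => REVISION
Total revisions = 3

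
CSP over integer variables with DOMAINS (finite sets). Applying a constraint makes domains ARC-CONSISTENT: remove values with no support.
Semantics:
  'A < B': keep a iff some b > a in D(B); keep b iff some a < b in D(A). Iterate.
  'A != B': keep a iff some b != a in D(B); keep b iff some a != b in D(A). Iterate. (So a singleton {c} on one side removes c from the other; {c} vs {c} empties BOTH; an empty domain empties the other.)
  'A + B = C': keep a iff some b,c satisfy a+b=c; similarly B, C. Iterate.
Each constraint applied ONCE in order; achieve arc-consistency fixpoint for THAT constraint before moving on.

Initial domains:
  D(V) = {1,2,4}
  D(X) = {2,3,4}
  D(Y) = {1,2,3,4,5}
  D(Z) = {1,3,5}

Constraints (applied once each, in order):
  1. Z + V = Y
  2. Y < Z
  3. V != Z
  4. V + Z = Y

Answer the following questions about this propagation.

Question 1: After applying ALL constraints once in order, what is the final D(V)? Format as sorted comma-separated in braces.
Answer: {}

Derivation:
Constraint 1 (Z + V = Y) on D(Z)={1,3,5} D(V)={1,2,4} D(Y)={1,2,3,4,5}: Z {1,3,5}->{1,3}; Y {1,2,3,4,5}->{2,3,4,5}
Constraint 2 (Y < Z) on D(Y)={2,3,4,5} D(Z)={1,3}: Y {2,3,4,5}->{2}; Z {1,3}->{3}
Constraint 3 (V != Z) on D(V)={1,2,4} D(Z)={3}: no change
Constraint 4 (V + Z = Y) on D(V)={1,2,4} D(Z)={3} D(Y)={2}: V {1,2,4}->{}; Z {3}->{}; Y {2}->{}
So after all 4 constraints: D(V) = {}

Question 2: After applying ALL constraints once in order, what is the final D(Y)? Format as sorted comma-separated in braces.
Constraint 1 (Z + V = Y) on D(Z)={1,3,5} D(V)={1,2,4} D(Y)={1,2,3,4,5}: Z {1,3,5}->{1,3}; Y {1,2,3,4,5}->{2,3,4,5}
Constraint 2 (Y < Z) on D(Y)={2,3,4,5} D(Z)={1,3}: Y {2,3,4,5}->{2}; Z {1,3}->{3}
Constraint 3 (V != Z) on D(V)={1,2,4} D(Z)={3}: no change
Constraint 4 (V + Z = Y) on D(V)={1,2,4} D(Z)={3} D(Y)={2}: V {1,2,4}->{}; Z {3}->{}; Y {2}->{}
So after all 4 constraints: D(Y) = {}

Answer: {}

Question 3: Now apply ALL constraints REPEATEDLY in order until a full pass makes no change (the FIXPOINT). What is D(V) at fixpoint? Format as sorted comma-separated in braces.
pass 0 (initial): D(V)={1,2,4}
pass 1: V {1,2,4}->{}; Y {1,2,3,4,5}->{}; Z {1,3,5}->{}
pass 2: no change
Fixpoint after 2 passes: D(V) = {}

Answer: {}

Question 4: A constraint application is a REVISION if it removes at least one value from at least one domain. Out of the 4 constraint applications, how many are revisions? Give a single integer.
Answer: 3

Derivation:
Constraint 1 (Z + V = Y) on D(Z)={1,3,5} D(V)={1,2,4} D(Y)={1,2,3,4,5}: Z {1,3,5}->{1,3}; Y {1,2,3,4,5}->{2,3,4,5} => REVISION
Constraint 2 (Y < Z) on D(Y)={2,3,4,5} D(Z)={1,3}: Y {2,3,4,5}->{2}; Z {1,3}->{3} => REVISION
Constraint 3 (V != Z) on D(V)={1,2,4} D(Z)={3}: no change => not a revision
Constraint 4 (V + Z = Y) on D(V)={1,2,4} D(Z)={3} D(Y)={2}: V {1,2,4}->{}; Z {3}->{}; Y {2}->{} => REVISION
Total revisions = 3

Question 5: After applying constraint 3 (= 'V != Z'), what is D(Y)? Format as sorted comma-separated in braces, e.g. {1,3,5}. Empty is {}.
Constraint 1 (Z + V = Y) on D(Z)={1,3,5} D(V)={1,2,4} D(Y)={1,2,3,4,5}: Z {1,3,5}->{1,3}; Y {1,2,3,4,5}->{2,3,4,5}
Constraint 2 (Y < Z) on D(Y)={2,3,4,5} D(Z)={1,3}: Y {2,3,4,5}->{2}; Z {1,3}->{3}
Constraint 3 (V != Z) on D(V)={1,2,4} D(Z)={3}: no change
So after constraint 3: D(Y) = {2}

Answer: {2}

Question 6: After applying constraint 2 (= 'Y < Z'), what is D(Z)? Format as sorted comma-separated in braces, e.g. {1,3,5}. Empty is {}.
Constraint 1 (Z + V = Y) on D(Z)={1,3,5} D(V)={1,2,4} D(Y)={1,2,3,4,5}: Z {1,3,5}->{1,3}; Y {1,2,3,4,5}->{2,3,4,5}
Constraint 2 (Y < Z) on D(Y)={2,3,4,5} D(Z)={1,3}: Y {2,3,4,5}->{2}; Z {1,3}->{3}
So after constraint 2: D(Z) = {3}

Answer: {3}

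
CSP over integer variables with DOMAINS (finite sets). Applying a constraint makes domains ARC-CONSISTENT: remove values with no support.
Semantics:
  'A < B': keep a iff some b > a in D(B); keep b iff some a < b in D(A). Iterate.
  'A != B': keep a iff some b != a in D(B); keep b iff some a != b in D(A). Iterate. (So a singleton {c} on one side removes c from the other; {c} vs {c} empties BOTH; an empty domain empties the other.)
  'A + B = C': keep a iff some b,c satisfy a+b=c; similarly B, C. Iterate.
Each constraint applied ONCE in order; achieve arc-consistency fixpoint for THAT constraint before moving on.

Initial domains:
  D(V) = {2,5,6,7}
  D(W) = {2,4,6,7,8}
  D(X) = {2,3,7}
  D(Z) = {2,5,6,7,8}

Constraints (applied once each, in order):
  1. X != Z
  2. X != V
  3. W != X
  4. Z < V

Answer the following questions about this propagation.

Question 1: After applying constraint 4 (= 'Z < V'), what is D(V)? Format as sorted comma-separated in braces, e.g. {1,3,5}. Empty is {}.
Answer: {5,6,7}

Derivation:
Constraint 1 (X != Z) on D(X)={2,3,7} D(Z)={2,5,6,7,8}: no change
Constraint 2 (X != V) on D(X)={2,3,7} D(V)={2,5,6,7}: no change
Constraint 3 (W != X) on D(W)={2,4,6,7,8} D(X)={2,3,7}: no change
Constraint 4 (Z < V) on D(Z)={2,5,6,7,8} D(V)={2,5,6,7}: Z {2,5,6,7,8}->{2,5,6}; V {2,5,6,7}->{5,6,7}
So after constraint 4: D(V) = {5,6,7}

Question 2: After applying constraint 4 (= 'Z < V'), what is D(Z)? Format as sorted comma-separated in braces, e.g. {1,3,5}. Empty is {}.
Answer: {2,5,6}

Derivation:
Constraint 1 (X != Z) on D(X)={2,3,7} D(Z)={2,5,6,7,8}: no change
Constraint 2 (X != V) on D(X)={2,3,7} D(V)={2,5,6,7}: no change
Constraint 3 (W != X) on D(W)={2,4,6,7,8} D(X)={2,3,7}: no change
Constraint 4 (Z < V) on D(Z)={2,5,6,7,8} D(V)={2,5,6,7}: Z {2,5,6,7,8}->{2,5,6}; V {2,5,6,7}->{5,6,7}
So after constraint 4: D(Z) = {2,5,6}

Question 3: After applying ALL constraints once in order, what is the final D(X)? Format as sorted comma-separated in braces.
Answer: {2,3,7}

Derivation:
Constraint 1 (X != Z) on D(X)={2,3,7} D(Z)={2,5,6,7,8}: no change
Constraint 2 (X != V) on D(X)={2,3,7} D(V)={2,5,6,7}: no change
Constraint 3 (W != X) on D(W)={2,4,6,7,8} D(X)={2,3,7}: no change
Constraint 4 (Z < V) on D(Z)={2,5,6,7,8} D(V)={2,5,6,7}: Z {2,5,6,7,8}->{2,5,6}; V {2,5,6,7}->{5,6,7}
So after all 4 constraints: D(X) = {2,3,7}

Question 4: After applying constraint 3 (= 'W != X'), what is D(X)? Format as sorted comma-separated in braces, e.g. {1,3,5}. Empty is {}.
Constraint 1 (X != Z) on D(X)={2,3,7} D(Z)={2,5,6,7,8}: no change
Constraint 2 (X != V) on D(X)={2,3,7} D(V)={2,5,6,7}: no change
Constraint 3 (W != X) on D(W)={2,4,6,7,8} D(X)={2,3,7}: no change
So after constraint 3: D(X) = {2,3,7}

Answer: {2,3,7}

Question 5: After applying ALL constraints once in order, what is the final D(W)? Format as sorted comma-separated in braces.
Constraint 1 (X != Z) on D(X)={2,3,7} D(Z)={2,5,6,7,8}: no change
Constraint 2 (X != V) on D(X)={2,3,7} D(V)={2,5,6,7}: no change
Constraint 3 (W != X) on D(W)={2,4,6,7,8} D(X)={2,3,7}: no change
Constraint 4 (Z < V) on D(Z)={2,5,6,7,8} D(V)={2,5,6,7}: Z {2,5,6,7,8}->{2,5,6}; V {2,5,6,7}->{5,6,7}
So after all 4 constraints: D(W) = {2,4,6,7,8}

Answer: {2,4,6,7,8}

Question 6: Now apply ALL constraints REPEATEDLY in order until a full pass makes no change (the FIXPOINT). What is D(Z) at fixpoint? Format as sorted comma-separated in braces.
pass 0 (initial): D(Z)={2,5,6,7,8}
pass 1: V {2,5,6,7}->{5,6,7}; Z {2,5,6,7,8}->{2,5,6}
pass 2: no change
Fixpoint after 2 passes: D(Z) = {2,5,6}

Answer: {2,5,6}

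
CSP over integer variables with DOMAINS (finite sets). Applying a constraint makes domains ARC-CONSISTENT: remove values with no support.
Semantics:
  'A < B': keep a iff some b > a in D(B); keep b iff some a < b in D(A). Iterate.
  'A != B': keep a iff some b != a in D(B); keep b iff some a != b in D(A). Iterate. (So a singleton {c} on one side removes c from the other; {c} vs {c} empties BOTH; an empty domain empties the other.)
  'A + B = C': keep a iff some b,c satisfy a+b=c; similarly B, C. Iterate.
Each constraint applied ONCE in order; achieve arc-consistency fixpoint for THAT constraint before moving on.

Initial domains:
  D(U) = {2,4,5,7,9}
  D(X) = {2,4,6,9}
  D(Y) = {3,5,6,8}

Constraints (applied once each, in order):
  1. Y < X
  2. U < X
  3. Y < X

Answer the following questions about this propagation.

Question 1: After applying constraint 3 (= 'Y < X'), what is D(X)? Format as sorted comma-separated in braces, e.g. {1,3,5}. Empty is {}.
Constraint 1 (Y < X) on D(Y)={3,5,6,8} D(X)={2,4,6,9}: X {2,4,6,9}->{4,6,9}
Constraint 2 (U < X) on D(U)={2,4,5,7,9} D(X)={4,6,9}: U {2,4,5,7,9}->{2,4,5,7}
Constraint 3 (Y < X) on D(Y)={3,5,6,8} D(X)={4,6,9}: no change
So after constraint 3: D(X) = {4,6,9}

Answer: {4,6,9}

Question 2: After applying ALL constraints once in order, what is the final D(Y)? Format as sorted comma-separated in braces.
Constraint 1 (Y < X) on D(Y)={3,5,6,8} D(X)={2,4,6,9}: X {2,4,6,9}->{4,6,9}
Constraint 2 (U < X) on D(U)={2,4,5,7,9} D(X)={4,6,9}: U {2,4,5,7,9}->{2,4,5,7}
Constraint 3 (Y < X) on D(Y)={3,5,6,8} D(X)={4,6,9}: no change
So after all 3 constraints: D(Y) = {3,5,6,8}

Answer: {3,5,6,8}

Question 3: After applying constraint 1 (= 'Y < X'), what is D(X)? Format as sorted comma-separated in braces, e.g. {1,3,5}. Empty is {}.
Answer: {4,6,9}

Derivation:
Constraint 1 (Y < X) on D(Y)={3,5,6,8} D(X)={2,4,6,9}: X {2,4,6,9}->{4,6,9}
So after constraint 1: D(X) = {4,6,9}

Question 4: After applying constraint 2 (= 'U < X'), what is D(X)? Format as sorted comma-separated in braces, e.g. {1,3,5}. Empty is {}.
Answer: {4,6,9}

Derivation:
Constraint 1 (Y < X) on D(Y)={3,5,6,8} D(X)={2,4,6,9}: X {2,4,6,9}->{4,6,9}
Constraint 2 (U < X) on D(U)={2,4,5,7,9} D(X)={4,6,9}: U {2,4,5,7,9}->{2,4,5,7}
So after constraint 2: D(X) = {4,6,9}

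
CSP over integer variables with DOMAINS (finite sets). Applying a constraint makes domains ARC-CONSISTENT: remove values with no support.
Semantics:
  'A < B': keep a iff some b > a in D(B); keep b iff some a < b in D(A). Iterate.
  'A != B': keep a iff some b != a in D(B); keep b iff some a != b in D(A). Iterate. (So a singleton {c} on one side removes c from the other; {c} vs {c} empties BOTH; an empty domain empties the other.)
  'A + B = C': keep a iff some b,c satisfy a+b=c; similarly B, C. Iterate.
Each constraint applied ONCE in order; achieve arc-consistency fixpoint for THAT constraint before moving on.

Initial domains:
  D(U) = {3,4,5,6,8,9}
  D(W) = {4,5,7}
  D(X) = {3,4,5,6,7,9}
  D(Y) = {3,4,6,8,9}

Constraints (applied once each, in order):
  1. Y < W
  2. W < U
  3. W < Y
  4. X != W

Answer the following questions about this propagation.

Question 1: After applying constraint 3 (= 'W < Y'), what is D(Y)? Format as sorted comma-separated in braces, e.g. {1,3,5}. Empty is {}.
Constraint 1 (Y < W) on D(Y)={3,4,6,8,9} D(W)={4,5,7}: Y {3,4,6,8,9}->{3,4,6}
Constraint 2 (W < U) on D(W)={4,5,7} D(U)={3,4,5,6,8,9}: U {3,4,5,6,8,9}->{5,6,8,9}
Constraint 3 (W < Y) on D(W)={4,5,7} D(Y)={3,4,6}: W {4,5,7}->{4,5}; Y {3,4,6}->{6}
So after constraint 3: D(Y) = {6}

Answer: {6}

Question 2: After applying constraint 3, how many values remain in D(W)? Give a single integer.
Constraint 1 (Y < W) on D(Y)={3,4,6,8,9} D(W)={4,5,7}: Y {3,4,6,8,9}->{3,4,6}
Constraint 2 (W < U) on D(W)={4,5,7} D(U)={3,4,5,6,8,9}: U {3,4,5,6,8,9}->{5,6,8,9}
Constraint 3 (W < Y) on D(W)={4,5,7} D(Y)={3,4,6}: W {4,5,7}->{4,5}; Y {3,4,6}->{6}
So after constraint 3: D(W)={4,5}, size = 2

Answer: 2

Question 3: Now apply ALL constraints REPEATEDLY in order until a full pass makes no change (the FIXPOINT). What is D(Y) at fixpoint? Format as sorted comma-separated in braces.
pass 0 (initial): D(Y)={3,4,6,8,9}
pass 1: U {3,4,5,6,8,9}->{5,6,8,9}; W {4,5,7}->{4,5}; Y {3,4,6,8,9}->{6}
pass 2: U {5,6,8,9}->{}; W {4,5}->{}; X {3,4,5,6,7,9}->{}; Y {6}->{}
pass 3: no change
Fixpoint after 3 passes: D(Y) = {}

Answer: {}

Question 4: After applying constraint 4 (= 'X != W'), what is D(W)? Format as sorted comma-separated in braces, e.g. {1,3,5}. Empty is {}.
Answer: {4,5}

Derivation:
Constraint 1 (Y < W) on D(Y)={3,4,6,8,9} D(W)={4,5,7}: Y {3,4,6,8,9}->{3,4,6}
Constraint 2 (W < U) on D(W)={4,5,7} D(U)={3,4,5,6,8,9}: U {3,4,5,6,8,9}->{5,6,8,9}
Constraint 3 (W < Y) on D(W)={4,5,7} D(Y)={3,4,6}: W {4,5,7}->{4,5}; Y {3,4,6}->{6}
Constraint 4 (X != W) on D(X)={3,4,5,6,7,9} D(W)={4,5}: no change
So after constraint 4: D(W) = {4,5}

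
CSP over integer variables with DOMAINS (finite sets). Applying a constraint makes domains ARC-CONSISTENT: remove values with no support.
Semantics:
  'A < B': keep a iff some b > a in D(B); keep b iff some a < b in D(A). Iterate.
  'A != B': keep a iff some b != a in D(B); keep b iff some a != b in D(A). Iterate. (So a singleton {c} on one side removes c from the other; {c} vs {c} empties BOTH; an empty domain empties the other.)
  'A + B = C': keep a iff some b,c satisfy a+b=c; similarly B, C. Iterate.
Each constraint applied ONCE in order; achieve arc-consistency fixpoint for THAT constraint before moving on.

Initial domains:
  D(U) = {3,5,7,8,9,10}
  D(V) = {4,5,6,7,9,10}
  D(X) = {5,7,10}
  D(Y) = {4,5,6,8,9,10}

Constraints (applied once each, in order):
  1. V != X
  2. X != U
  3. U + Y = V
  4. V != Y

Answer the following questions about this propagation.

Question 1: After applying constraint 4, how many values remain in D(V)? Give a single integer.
Answer: 3

Derivation:
Constraint 1 (V != X) on D(V)={4,5,6,7,9,10} D(X)={5,7,10}: no change
Constraint 2 (X != U) on D(X)={5,7,10} D(U)={3,5,7,8,9,10}: no change
Constraint 3 (U + Y = V) on D(U)={3,5,7,8,9,10} D(Y)={4,5,6,8,9,10} D(V)={4,5,6,7,9,10}: U {3,5,7,8,9,10}->{3,5}; Y {4,5,6,8,9,10}->{4,5,6}; V {4,5,6,7,9,10}->{7,9,10}
Constraint 4 (V != Y) on D(V)={7,9,10} D(Y)={4,5,6}: no change
So after constraint 4: D(V)={7,9,10}, size = 3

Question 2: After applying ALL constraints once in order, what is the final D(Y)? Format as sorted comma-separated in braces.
Constraint 1 (V != X) on D(V)={4,5,6,7,9,10} D(X)={5,7,10}: no change
Constraint 2 (X != U) on D(X)={5,7,10} D(U)={3,5,7,8,9,10}: no change
Constraint 3 (U + Y = V) on D(U)={3,5,7,8,9,10} D(Y)={4,5,6,8,9,10} D(V)={4,5,6,7,9,10}: U {3,5,7,8,9,10}->{3,5}; Y {4,5,6,8,9,10}->{4,5,6}; V {4,5,6,7,9,10}->{7,9,10}
Constraint 4 (V != Y) on D(V)={7,9,10} D(Y)={4,5,6}: no change
So after all 4 constraints: D(Y) = {4,5,6}

Answer: {4,5,6}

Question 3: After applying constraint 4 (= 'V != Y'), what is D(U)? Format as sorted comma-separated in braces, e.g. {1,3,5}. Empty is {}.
Constraint 1 (V != X) on D(V)={4,5,6,7,9,10} D(X)={5,7,10}: no change
Constraint 2 (X != U) on D(X)={5,7,10} D(U)={3,5,7,8,9,10}: no change
Constraint 3 (U + Y = V) on D(U)={3,5,7,8,9,10} D(Y)={4,5,6,8,9,10} D(V)={4,5,6,7,9,10}: U {3,5,7,8,9,10}->{3,5}; Y {4,5,6,8,9,10}->{4,5,6}; V {4,5,6,7,9,10}->{7,9,10}
Constraint 4 (V != Y) on D(V)={7,9,10} D(Y)={4,5,6}: no change
So after constraint 4: D(U) = {3,5}

Answer: {3,5}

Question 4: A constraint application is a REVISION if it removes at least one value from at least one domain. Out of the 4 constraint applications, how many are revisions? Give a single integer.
Answer: 1

Derivation:
Constraint 1 (V != X) on D(V)={4,5,6,7,9,10} D(X)={5,7,10}: no change => not a revision
Constraint 2 (X != U) on D(X)={5,7,10} D(U)={3,5,7,8,9,10}: no change => not a revision
Constraint 3 (U + Y = V) on D(U)={3,5,7,8,9,10} D(Y)={4,5,6,8,9,10} D(V)={4,5,6,7,9,10}: U {3,5,7,8,9,10}->{3,5}; Y {4,5,6,8,9,10}->{4,5,6}; V {4,5,6,7,9,10}->{7,9,10} => REVISION
Constraint 4 (V != Y) on D(V)={7,9,10} D(Y)={4,5,6}: no change => not a revision
Total revisions = 1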